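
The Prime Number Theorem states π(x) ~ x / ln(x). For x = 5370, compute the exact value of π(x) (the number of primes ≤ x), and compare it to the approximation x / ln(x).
π(5370) = 708;  x/ln(x) ≈ 625.25;  relative error ≈ 11.69%.

Directly count primes up to 5370: π(5370) = 708. The PNT approximation gives 5370/ln(5370) ≈ 5370/8.58858 ≈ 625.25. Relative error (π(x) − x/ln(x)) / π(x) ≈ 11.69%; the approximation is known to undercount slightly (Li(x) is a better estimate).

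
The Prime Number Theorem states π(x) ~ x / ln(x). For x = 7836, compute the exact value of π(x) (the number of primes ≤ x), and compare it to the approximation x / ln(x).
π(7836) = 990;  x/ln(x) ≈ 873.92;  relative error ≈ 11.73%.

Directly count primes up to 7836: π(7836) = 990. The PNT approximation gives 7836/ln(7836) ≈ 7836/8.96648 ≈ 873.92. Relative error (π(x) − x/ln(x)) / π(x) ≈ 11.73%; the approximation is known to undercount slightly (Li(x) is a better estimate).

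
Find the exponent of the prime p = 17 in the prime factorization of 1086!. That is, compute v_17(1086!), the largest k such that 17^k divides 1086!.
v_17(1086!) = 66

Legendre's formula: v_p(n!) = Σ_{k ≥ 1} ⌊n / p^k⌋. For p = 17, n = 1086, the terms are:
  ⌊1086/17^1⌋ = ⌊1086/17⌋ = 63
  ⌊1086/17^2⌋ = ⌊1086/289⌋ = 3
(the next term ⌊1086/17^3⌋ = 0, terminating the sum). Summing: v_17(1086!) = 63 + 3 = 66.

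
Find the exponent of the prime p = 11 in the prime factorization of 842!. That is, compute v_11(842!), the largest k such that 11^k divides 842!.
v_11(842!) = 82

Legendre's formula: v_p(n!) = Σ_{k ≥ 1} ⌊n / p^k⌋. For p = 11, n = 842, the terms are:
  ⌊842/11^1⌋ = ⌊842/11⌋ = 76
  ⌊842/11^2⌋ = ⌊842/121⌋ = 6
(the next term ⌊842/11^3⌋ = 0, terminating the sum). Summing: v_11(842!) = 76 + 6 = 82.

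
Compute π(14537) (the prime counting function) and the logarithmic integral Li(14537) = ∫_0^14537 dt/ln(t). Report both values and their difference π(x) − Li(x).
π(14537) = 1702;  Li(14537) ≈ 1728.40;  π(x) − Li(x) ≈ -26.40.

Direct count of primes ≤ 14537 gives π(14537) = 1702. Numerical evaluation of the logarithmic integral gives Li(14537) ≈ 1728.40. The difference π(x) − Li(x) ≈ -26.40 is typically negative for small/moderate x (Li(x) overestimates), though Littlewood's theorem shows this sign changes infinitely often.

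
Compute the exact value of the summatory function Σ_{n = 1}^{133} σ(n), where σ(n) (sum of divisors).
Σ_{n ≤ 133} σ(n) = 14591

Compute σ(n) for each 1 ≤ n ≤ 133: σ(1) = 1, σ(2) = 3, σ(3) = 4, σ(4) = 7, σ(5) = 6, σ(6) = 12, σ(7) = 8, σ(8) = 15, σ(9) = 13, σ(10) = 18, σ(11) = 12, σ(12) = 28, σ(13) = 14, σ(14) = 24, σ(15) = 24, σ(16) = 31, σ(17) = 18, σ(18) = 39, σ(19) = 20, σ(20) = 42, σ(21) = 32, σ(22) = 36, σ(23) = 24, σ(24) = 60, σ(25) = 31, σ(26) = 42, σ(27) = 40, σ(28) = 56, σ(29) = 30, σ(30) = 72, σ(31) = 32, σ(32) = 63, σ(33) = 48, σ(34) = 54, σ(35) = 48, σ(36) = 91, σ(37) = 38, σ(38) = 60, σ(39) = 56, σ(40) = 90, σ(41) = 42, σ(42) = 96, σ(43) = 44, σ(44) = 84, σ(45) = 78, σ(46) = 72, σ(47) = 48, σ(48) = 124, σ(49) = 57, σ(50) = 93, σ(51) = 72, σ(52) = 98, σ(53) = 54, σ(54) = 120, σ(55) = 72, σ(56) = 120, σ(57) = 80, σ(58) = 90, σ(59) = 60, σ(60) = 168, σ(61) = 62, σ(62) = 96, σ(63) = 104, σ(64) = 127, σ(65) = 84, σ(66) = 144, σ(67) = 68, σ(68) = 126, σ(69) = 96, σ(70) = 144, σ(71) = 72, σ(72) = 195, σ(73) = 74, σ(74) = 114, σ(75) = 124, σ(76) = 140, σ(77) = 96, σ(78) = 168, σ(79) = 80, σ(80) = 186, σ(81) = 121, σ(82) = 126, σ(83) = 84, σ(84) = 224, σ(85) = 108, σ(86) = 132, σ(87) = 120, σ(88) = 180, σ(89) = 90, σ(90) = 234, σ(91) = 112, σ(92) = 168, σ(93) = 128, σ(94) = 144, σ(95) = 120, σ(96) = 252, σ(97) = 98, σ(98) = 171, σ(99) = 156, σ(100) = 217, σ(101) = 102, σ(102) = 216, σ(103) = 104, σ(104) = 210, σ(105) = 192, σ(106) = 162, σ(107) = 108, σ(108) = 280, σ(109) = 110, σ(110) = 216, σ(111) = 152, σ(112) = 248, σ(113) = 114, σ(114) = 240, σ(115) = 144, σ(116) = 210, σ(117) = 182, σ(118) = 180, σ(119) = 144, σ(120) = 360, σ(121) = 133, σ(122) = 186, σ(123) = 168, σ(124) = 224, σ(125) = 156, σ(126) = 312, σ(127) = 128, σ(128) = 255, σ(129) = 176, σ(130) = 252, σ(131) = 132, σ(132) = 336, σ(133) = 160. Summing all 133 values: 14591. (Average order: Σ_{n ≤ x} σ(n) ~ (π²/12) x². For x = 133, (π²/12)·133² ≈ 14548.62.)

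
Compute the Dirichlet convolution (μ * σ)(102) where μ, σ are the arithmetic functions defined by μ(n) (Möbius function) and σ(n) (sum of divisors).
(μ * σ)(102) = 102

Divisors of 102: [1, 2, 3, 6, 17, 34, 51, 102]. For each d | 102:
  d = 1: μ(1) · σ(102/1) = 1 · 216 = 216
  d = 2: μ(2) · σ(102/2) = -1 · 72 = -72
  d = 3: μ(3) · σ(102/3) = -1 · 54 = -54
  d = 6: μ(6) · σ(102/6) = 1 · 18 = 18
  d = 17: μ(17) · σ(102/17) = -1 · 12 = -12
  d = 34: μ(34) · σ(102/34) = 1 · 4 = 4
  d = 51: μ(51) · σ(102/51) = 1 · 3 = 3
  d = 102: μ(102) · σ(102/102) = -1 · 1 = -1
Summing: (μ * σ)(102) = 216 + -72 + -54 + 18 + -12 + 4 + 3 + -1 = 102.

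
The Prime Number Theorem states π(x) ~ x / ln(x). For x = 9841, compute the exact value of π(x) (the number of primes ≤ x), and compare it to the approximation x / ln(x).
π(9841) = 1214;  x/ln(x) ≈ 1070.34;  relative error ≈ 11.83%.

Directly count primes up to 9841: π(9841) = 1214. The PNT approximation gives 9841/ln(9841) ≈ 9841/9.19431 ≈ 1070.34. Relative error (π(x) − x/ln(x)) / π(x) ≈ 11.83%; the approximation is known to undercount slightly (Li(x) is a better estimate).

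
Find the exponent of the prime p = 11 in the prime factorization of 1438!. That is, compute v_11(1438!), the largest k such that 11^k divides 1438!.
v_11(1438!) = 142

Legendre's formula: v_p(n!) = Σ_{k ≥ 1} ⌊n / p^k⌋. For p = 11, n = 1438, the terms are:
  ⌊1438/11^1⌋ = ⌊1438/11⌋ = 130
  ⌊1438/11^2⌋ = ⌊1438/121⌋ = 11
  ⌊1438/11^3⌋ = ⌊1438/1331⌋ = 1
(the next term ⌊1438/11^4⌋ = 0, terminating the sum). Summing: v_11(1438!) = 130 + 11 + 1 = 142.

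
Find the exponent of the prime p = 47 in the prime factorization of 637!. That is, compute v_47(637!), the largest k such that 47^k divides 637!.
v_47(637!) = 13

Legendre's formula: v_p(n!) = Σ_{k ≥ 1} ⌊n / p^k⌋. For p = 47, n = 637, the terms are:
  ⌊637/47^1⌋ = ⌊637/47⌋ = 13
(the next term ⌊637/47^2⌋ = 0, terminating the sum). Summing: v_47(637!) = 13 = 13.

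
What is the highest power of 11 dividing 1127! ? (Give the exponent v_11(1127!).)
v_11(1127!) = 111

Legendre's formula: v_p(n!) = Σ_{k ≥ 1} ⌊n / p^k⌋. For p = 11, n = 1127, the terms are:
  ⌊1127/11^1⌋ = ⌊1127/11⌋ = 102
  ⌊1127/11^2⌋ = ⌊1127/121⌋ = 9
(the next term ⌊1127/11^3⌋ = 0, terminating the sum). Summing: v_11(1127!) = 102 + 9 = 111.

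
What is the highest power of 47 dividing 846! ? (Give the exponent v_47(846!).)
v_47(846!) = 18

Legendre's formula: v_p(n!) = Σ_{k ≥ 1} ⌊n / p^k⌋. For p = 47, n = 846, the terms are:
  ⌊846/47^1⌋ = ⌊846/47⌋ = 18
(the next term ⌊846/47^2⌋ = 0, terminating the sum). Summing: v_47(846!) = 18 = 18.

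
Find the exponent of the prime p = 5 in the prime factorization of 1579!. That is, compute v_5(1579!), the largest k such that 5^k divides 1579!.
v_5(1579!) = 392

Legendre's formula: v_p(n!) = Σ_{k ≥ 1} ⌊n / p^k⌋. For p = 5, n = 1579, the terms are:
  ⌊1579/5^1⌋ = ⌊1579/5⌋ = 315
  ⌊1579/5^2⌋ = ⌊1579/25⌋ = 63
  ⌊1579/5^3⌋ = ⌊1579/125⌋ = 12
  ⌊1579/5^4⌋ = ⌊1579/625⌋ = 2
(the next term ⌊1579/5^5⌋ = 0, terminating the sum). Summing: v_5(1579!) = 315 + 63 + 12 + 2 = 392.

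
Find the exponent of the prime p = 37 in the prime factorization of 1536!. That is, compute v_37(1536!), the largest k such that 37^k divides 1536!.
v_37(1536!) = 42

Legendre's formula: v_p(n!) = Σ_{k ≥ 1} ⌊n / p^k⌋. For p = 37, n = 1536, the terms are:
  ⌊1536/37^1⌋ = ⌊1536/37⌋ = 41
  ⌊1536/37^2⌋ = ⌊1536/1369⌋ = 1
(the next term ⌊1536/37^3⌋ = 0, terminating the sum). Summing: v_37(1536!) = 41 + 1 = 42.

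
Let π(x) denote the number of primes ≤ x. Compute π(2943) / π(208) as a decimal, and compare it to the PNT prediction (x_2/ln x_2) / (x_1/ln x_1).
π(2943)/π(208) = 424/46 ≈ 9.2174;  PNT prediction ≈ 9.4553.

π(208) = 46 and π(2943) = 424, so π(2943)/π(208) ≈ 9.2174. The PNT-predicted ratio is (2943/ln(2943)) / (208/ln(208)) ≈ 9.4553. The two agree to within a few percent, as expected.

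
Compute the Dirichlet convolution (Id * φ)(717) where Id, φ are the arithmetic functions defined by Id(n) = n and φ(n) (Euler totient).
(Id * φ)(717) = 2385

Divisors of 717: [1, 3, 239, 717]. For each d | 717:
  d = 1: Id(1) · φ(717/1) = 1 · 476 = 476
  d = 3: Id(3) · φ(717/3) = 3 · 238 = 714
  d = 239: Id(239) · φ(717/239) = 239 · 2 = 478
  d = 717: Id(717) · φ(717/717) = 717 · 1 = 717
Summing: (Id * φ)(717) = 476 + 714 + 478 + 717 = 2385.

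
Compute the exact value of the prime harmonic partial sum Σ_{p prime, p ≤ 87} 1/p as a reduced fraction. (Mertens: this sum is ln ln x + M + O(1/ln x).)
Σ 1/p = 475714535349241099037539188841003/267064515689275851355624017992790

π(87) = 23, so the primes ≤ 87 are [2, 3, 5, 7, 11, 13, 17, 19, 23, 29, 31, 37, 41, 43, 47, 53, 59, 61, 67, 71, 73, 79, 83]. Summing 1/p over these primes: 475714535349241099037539188841003/267064515689275851355624017992790 ≈ 1.7813. Mertens estimate ln ln(87) + 0.2615 ≈ 1.7580.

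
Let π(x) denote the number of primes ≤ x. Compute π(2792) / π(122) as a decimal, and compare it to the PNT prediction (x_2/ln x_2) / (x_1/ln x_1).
π(2792)/π(122) = 406/30 ≈ 13.5333;  PNT prediction ≈ 13.8561.

π(122) = 30 and π(2792) = 406, so π(2792)/π(122) ≈ 13.5333. The PNT-predicted ratio is (2792/ln(2792)) / (122/ln(122)) ≈ 13.8561. The two agree to within a few percent, as expected.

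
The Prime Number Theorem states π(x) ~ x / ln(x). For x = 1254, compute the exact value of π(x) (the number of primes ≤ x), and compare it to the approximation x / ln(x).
π(1254) = 204;  x/ln(x) ≈ 175.78;  relative error ≈ 13.84%.

Directly count primes up to 1254: π(1254) = 204. The PNT approximation gives 1254/ln(1254) ≈ 1254/7.13409 ≈ 175.78. Relative error (π(x) − x/ln(x)) / π(x) ≈ 13.84%; the approximation is known to undercount slightly (Li(x) is a better estimate).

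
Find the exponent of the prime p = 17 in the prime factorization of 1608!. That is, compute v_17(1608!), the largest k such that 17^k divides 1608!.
v_17(1608!) = 99

Legendre's formula: v_p(n!) = Σ_{k ≥ 1} ⌊n / p^k⌋. For p = 17, n = 1608, the terms are:
  ⌊1608/17^1⌋ = ⌊1608/17⌋ = 94
  ⌊1608/17^2⌋ = ⌊1608/289⌋ = 5
(the next term ⌊1608/17^3⌋ = 0, terminating the sum). Summing: v_17(1608!) = 94 + 5 = 99.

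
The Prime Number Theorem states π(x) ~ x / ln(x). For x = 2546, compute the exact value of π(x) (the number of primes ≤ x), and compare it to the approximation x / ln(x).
π(2546) = 372;  x/ln(x) ≈ 324.65;  relative error ≈ 12.73%.

Directly count primes up to 2546: π(2546) = 372. The PNT approximation gives 2546/ln(2546) ≈ 2546/7.84228 ≈ 324.65. Relative error (π(x) − x/ln(x)) / π(x) ≈ 12.73%; the approximation is known to undercount slightly (Li(x) is a better estimate).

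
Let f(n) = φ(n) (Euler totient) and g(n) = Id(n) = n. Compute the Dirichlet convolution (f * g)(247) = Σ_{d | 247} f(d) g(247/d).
(φ * Id)(247) = 925

Divisors of 247: [1, 13, 19, 247]. For each d | 247:
  d = 1: φ(1) · Id(247/1) = 1 · 247 = 247
  d = 13: φ(13) · Id(247/13) = 12 · 19 = 228
  d = 19: φ(19) · Id(247/19) = 18 · 13 = 234
  d = 247: φ(247) · Id(247/247) = 216 · 1 = 216
Summing: (φ * Id)(247) = 247 + 228 + 234 + 216 = 925.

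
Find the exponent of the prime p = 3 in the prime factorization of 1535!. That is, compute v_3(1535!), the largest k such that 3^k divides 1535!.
v_3(1535!) = 763

Legendre's formula: v_p(n!) = Σ_{k ≥ 1} ⌊n / p^k⌋. For p = 3, n = 1535, the terms are:
  ⌊1535/3^1⌋ = ⌊1535/3⌋ = 511
  ⌊1535/3^2⌋ = ⌊1535/9⌋ = 170
  ⌊1535/3^3⌋ = ⌊1535/27⌋ = 56
  ⌊1535/3^4⌋ = ⌊1535/81⌋ = 18
  ⌊1535/3^5⌋ = ⌊1535/243⌋ = 6
  ⌊1535/3^6⌋ = ⌊1535/729⌋ = 2
(the next term ⌊1535/3^7⌋ = 0, terminating the sum). Summing: v_3(1535!) = 511 + 170 + 56 + 18 + 6 + 2 = 763.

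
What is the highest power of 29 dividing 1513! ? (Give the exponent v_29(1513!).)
v_29(1513!) = 53

Legendre's formula: v_p(n!) = Σ_{k ≥ 1} ⌊n / p^k⌋. For p = 29, n = 1513, the terms are:
  ⌊1513/29^1⌋ = ⌊1513/29⌋ = 52
  ⌊1513/29^2⌋ = ⌊1513/841⌋ = 1
(the next term ⌊1513/29^3⌋ = 0, terminating the sum). Summing: v_29(1513!) = 52 + 1 = 53.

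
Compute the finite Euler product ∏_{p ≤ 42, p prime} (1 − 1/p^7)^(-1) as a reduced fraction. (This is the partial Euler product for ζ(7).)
∏ = 15214693740861659022327238853367449744246233642110123338337250729020413243663439716160625/15088713883430430558353749276068876125470859484627961166255440580167365026798140387704832

The primes p ≤ 42 are [2, 3, 5, 7, 11, 13, 17, 19, 23, 29, 31, 37, 41]. For each prime, (1 − 1/p^7)^(-1) = p^7 / (p^7 − 1). The product is (1 − 1/2^7)^(-1), (1 − 1/3^7)^(-1), (1 − 1/5^7)^(-1), (1 − 1/7^7)^(-1), (1 − 1/11^7)^(-1), (1 − 1/13^7)^(-1), (1 − 1/17^7)^(-1), (1 − 1/19^7)^(-1), (1 − 1/23^7)^(-1), (1 − 1/29^7)^(-1), (1 − 1/31^7)^(-1), (1 − 1/37^7)^(-1), (1 − 1/41^7)^(-1) = ∏ p^7 / (p^7 − 1) = 15214693740861659022327238853367449744246233642110123338337250729020413243663439716160625/15088713883430430558353749276068876125470859484627961166255440580167365026798140387704832.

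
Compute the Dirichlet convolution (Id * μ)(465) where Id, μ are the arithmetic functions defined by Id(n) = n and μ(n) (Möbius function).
(Id * μ)(465) = 240

Divisors of 465: [1, 3, 5, 15, 31, 93, 155, 465]. For each d | 465:
  d = 1: Id(1) · μ(465/1) = 1 · -1 = -1
  d = 3: Id(3) · μ(465/3) = 3 · 1 = 3
  d = 5: Id(5) · μ(465/5) = 5 · 1 = 5
  d = 15: Id(15) · μ(465/15) = 15 · -1 = -15
  d = 31: Id(31) · μ(465/31) = 31 · 1 = 31
  d = 93: Id(93) · μ(465/93) = 93 · -1 = -93
  d = 155: Id(155) · μ(465/155) = 155 · -1 = -155
  d = 465: Id(465) · μ(465/465) = 465 · 1 = 465
Summing: (Id * μ)(465) = -1 + 3 + 5 + -15 + 31 + -93 + -155 + 465 = 240.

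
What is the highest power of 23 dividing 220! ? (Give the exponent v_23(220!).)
v_23(220!) = 9

Legendre's formula: v_p(n!) = Σ_{k ≥ 1} ⌊n / p^k⌋. For p = 23, n = 220, the terms are:
  ⌊220/23^1⌋ = ⌊220/23⌋ = 9
(the next term ⌊220/23^2⌋ = 0, terminating the sum). Summing: v_23(220!) = 9 = 9.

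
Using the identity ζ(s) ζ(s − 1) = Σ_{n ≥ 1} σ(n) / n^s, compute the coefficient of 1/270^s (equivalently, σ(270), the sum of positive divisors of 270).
σ(270) = 720

In the product (Σ m^0/m^s)(Σ k / k^s) = Σ (Σ_{d | n} d) / n^s, the coefficient of 1/n^s is σ(n) = Σ_{d | n} d. For n = 270, divisors are [1, 2, 3, 5, 6, 9, 10, 15, 18, 27, 30, 45, 54, 90, 135, 270]; summing: σ(270) = 720.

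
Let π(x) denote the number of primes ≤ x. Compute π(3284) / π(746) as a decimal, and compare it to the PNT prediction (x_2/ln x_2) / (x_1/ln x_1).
π(3284)/π(746) = 462/132 ≈ 3.5000;  PNT prediction ≈ 3.5963.

π(746) = 132 and π(3284) = 462, so π(3284)/π(746) ≈ 3.5000. The PNT-predicted ratio is (3284/ln(3284)) / (746/ln(746)) ≈ 3.5963. The two agree to within a few percent, as expected.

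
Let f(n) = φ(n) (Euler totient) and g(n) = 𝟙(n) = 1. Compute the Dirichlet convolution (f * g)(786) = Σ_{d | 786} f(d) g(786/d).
(φ * 𝟙)(786) = 786

Divisors of 786: [1, 2, 3, 6, 131, 262, 393, 786]. For each d | 786:
  d = 1: φ(1) · 𝟙(786/1) = 1 · 1 = 1
  d = 2: φ(2) · 𝟙(786/2) = 1 · 1 = 1
  d = 3: φ(3) · 𝟙(786/3) = 2 · 1 = 2
  d = 6: φ(6) · 𝟙(786/6) = 2 · 1 = 2
  d = 131: φ(131) · 𝟙(786/131) = 130 · 1 = 130
  d = 262: φ(262) · 𝟙(786/262) = 130 · 1 = 130
  d = 393: φ(393) · 𝟙(786/393) = 260 · 1 = 260
  d = 786: φ(786) · 𝟙(786/786) = 260 · 1 = 260
Summing: (φ * 𝟙)(786) = 1 + 1 + 2 + 2 + 130 + 130 + 260 + 260 = 786.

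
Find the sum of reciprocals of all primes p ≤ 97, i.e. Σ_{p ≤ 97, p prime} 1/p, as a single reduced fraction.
Σ 1/p = 4156517583588203716343221884611037839/2305567963945518424753102147331756070

π(97) = 25, so the primes ≤ 97 are [2, 3, 5, 7, 11, 13, 17, 19, 23, 29, 31, 37, 41, 43, 47, 53, 59, 61, 67, 71, 73, 79, 83, 89, 97]. Summing 1/p over these primes: 4156517583588203716343221884611037839/2305567963945518424753102147331756070 ≈ 1.8028. Mertens estimate ln ln(97) + 0.2615 ≈ 1.7820.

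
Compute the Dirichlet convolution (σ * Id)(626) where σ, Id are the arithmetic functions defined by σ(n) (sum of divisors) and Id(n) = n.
(σ * Id)(626) = 3135

Divisors of 626: [1, 2, 313, 626]. For each d | 626:
  d = 1: σ(1) · Id(626/1) = 1 · 626 = 626
  d = 2: σ(2) · Id(626/2) = 3 · 313 = 939
  d = 313: σ(313) · Id(626/313) = 314 · 2 = 628
  d = 626: σ(626) · Id(626/626) = 942 · 1 = 942
Summing: (σ * Id)(626) = 626 + 939 + 628 + 942 = 3135.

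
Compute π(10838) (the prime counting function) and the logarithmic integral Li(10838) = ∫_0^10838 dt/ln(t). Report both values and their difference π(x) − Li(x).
π(10838) = 1317;  Li(10838) ≈ 1336.72;  π(x) − Li(x) ≈ -19.72.

Direct count of primes ≤ 10838 gives π(10838) = 1317. Numerical evaluation of the logarithmic integral gives Li(10838) ≈ 1336.72. The difference π(x) − Li(x) ≈ -19.72 is typically negative for small/moderate x (Li(x) overestimates), though Littlewood's theorem shows this sign changes infinitely often.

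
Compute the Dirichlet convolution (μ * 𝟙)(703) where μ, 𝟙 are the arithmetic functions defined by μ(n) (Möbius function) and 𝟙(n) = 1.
(μ * 𝟙)(703) = 0

Divisors of 703: [1, 19, 37, 703]. For each d | 703:
  d = 1: μ(1) · 𝟙(703/1) = 1 · 1 = 1
  d = 19: μ(19) · 𝟙(703/19) = -1 · 1 = -1
  d = 37: μ(37) · 𝟙(703/37) = -1 · 1 = -1
  d = 703: μ(703) · 𝟙(703/703) = 1 · 1 = 1
Summing: (μ * 𝟙)(703) = 1 + -1 + -1 + 1 = 0.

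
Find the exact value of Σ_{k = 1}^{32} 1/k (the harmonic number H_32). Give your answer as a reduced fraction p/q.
H_32 = 586061125622639/144403552893600

Direct summation: H_32 = 1 + 1/2 + ... + 1/32. The least common denominator is lcm(1, ..., 32) = 144403552893600; over this denominator the numerator is 144403552893600 + 72201776446800 + 48134517631200 + 36100888223400 + 28880710578720 + 24067258815600 + 20629078984800 + 18050444111700 + 16044839210400 + 14440355289360 + 13127595717600 + 12033629407800 + 11107965607200 + 10314539492400 + 9626903526240 + 9025222055850 + 8494326640800 + 8022419605200 + 7600186994400 + 7220177644680 + 6876359661600 + 6563797858800 + 6278415343200 + 6016814703900 + 5776142115744 + 5553982803600 + 5348279736800 + 5157269746200 + 4979432858400 + 4813451763120 + 4658179125600 + 4512611027925 = 586061125622639, so H_32 = 586061125622639/144403552893600 (already in lowest terms) ≈ 4.05850. (The PNT-adjacent estimate ln(32) + γ ≈ 4.04295 matches within O(1/n).)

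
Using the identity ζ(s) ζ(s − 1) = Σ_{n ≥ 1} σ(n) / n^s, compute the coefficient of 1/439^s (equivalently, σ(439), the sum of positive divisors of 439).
σ(439) = 440

In the product (Σ m^0/m^s)(Σ k / k^s) = Σ (Σ_{d | n} d) / n^s, the coefficient of 1/n^s is σ(n) = Σ_{d | n} d. For n = 439, divisors are [1, 439]; summing: σ(439) = 440.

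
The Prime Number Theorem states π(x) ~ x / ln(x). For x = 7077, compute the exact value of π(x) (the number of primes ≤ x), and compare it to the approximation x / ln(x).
π(7077) = 908;  x/ln(x) ≈ 798.34;  relative error ≈ 12.08%.

Directly count primes up to 7077: π(7077) = 908. The PNT approximation gives 7077/ln(7077) ≈ 7077/8.86461 ≈ 798.34. Relative error (π(x) − x/ln(x)) / π(x) ≈ 12.08%; the approximation is known to undercount slightly (Li(x) is a better estimate).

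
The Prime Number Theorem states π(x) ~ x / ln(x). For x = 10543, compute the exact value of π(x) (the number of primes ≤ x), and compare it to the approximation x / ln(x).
π(10543) = 1288;  x/ln(x) ≈ 1138.16;  relative error ≈ 11.63%.

Directly count primes up to 10543: π(10543) = 1288. The PNT approximation gives 10543/ln(10543) ≈ 10543/9.26322 ≈ 1138.16. Relative error (π(x) − x/ln(x)) / π(x) ≈ 11.63%; the approximation is known to undercount slightly (Li(x) is a better estimate).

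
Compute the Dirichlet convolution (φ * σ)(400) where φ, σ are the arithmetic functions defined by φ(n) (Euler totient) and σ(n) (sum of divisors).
(φ * σ)(400) = 6000

Divisors of 400: [1, 2, 4, 5, 8, 10, 16, 20, 25, 40, 50, 80, 100, 200, 400]. For each d | 400:
  d = 1: φ(1) · σ(400/1) = 1 · 961 = 961
  d = 2: φ(2) · σ(400/2) = 1 · 465 = 465
  d = 4: φ(4) · σ(400/4) = 2 · 217 = 434
  d = 5: φ(5) · σ(400/5) = 4 · 186 = 744
  d = 8: φ(8) · σ(400/8) = 4 · 93 = 372
  d = 10: φ(10) · σ(400/10) = 4 · 90 = 360
  d = 16: φ(16) · σ(400/16) = 8 · 31 = 248
  d = 20: φ(20) · σ(400/20) = 8 · 42 = 336
  d = 25: φ(25) · σ(400/25) = 20 · 31 = 620
  d = 40: φ(40) · σ(400/40) = 16 · 18 = 288
  d = 50: φ(50) · σ(400/50) = 20 · 15 = 300
  d = 80: φ(80) · σ(400/80) = 32 · 6 = 192
  d = 100: φ(100) · σ(400/100) = 40 · 7 = 280
  d = 200: φ(200) · σ(400/200) = 80 · 3 = 240
  d = 400: φ(400) · σ(400/400) = 160 · 1 = 160
Summing: (φ * σ)(400) = 961 + 465 + 434 + 744 + 372 + 360 + 248 + 336 + 620 + 288 + 300 + 192 + 280 + 240 + 160 = 6000.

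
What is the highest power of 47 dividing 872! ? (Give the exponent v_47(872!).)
v_47(872!) = 18

Legendre's formula: v_p(n!) = Σ_{k ≥ 1} ⌊n / p^k⌋. For p = 47, n = 872, the terms are:
  ⌊872/47^1⌋ = ⌊872/47⌋ = 18
(the next term ⌊872/47^2⌋ = 0, terminating the sum). Summing: v_47(872!) = 18 = 18.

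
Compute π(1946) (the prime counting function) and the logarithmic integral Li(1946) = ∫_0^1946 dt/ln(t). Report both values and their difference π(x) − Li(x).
π(1946) = 295;  Li(1946) ≈ 307.69;  π(x) − Li(x) ≈ -12.69.

Direct count of primes ≤ 1946 gives π(1946) = 295. Numerical evaluation of the logarithmic integral gives Li(1946) ≈ 307.69. The difference π(x) − Li(x) ≈ -12.69 is typically negative for small/moderate x (Li(x) overestimates), though Littlewood's theorem shows this sign changes infinitely often.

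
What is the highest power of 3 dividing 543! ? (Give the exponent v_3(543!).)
v_3(543!) = 269

Legendre's formula: v_p(n!) = Σ_{k ≥ 1} ⌊n / p^k⌋. For p = 3, n = 543, the terms are:
  ⌊543/3^1⌋ = ⌊543/3⌋ = 181
  ⌊543/3^2⌋ = ⌊543/9⌋ = 60
  ⌊543/3^3⌋ = ⌊543/27⌋ = 20
  ⌊543/3^4⌋ = ⌊543/81⌋ = 6
  ⌊543/3^5⌋ = ⌊543/243⌋ = 2
(the next term ⌊543/3^6⌋ = 0, terminating the sum). Summing: v_3(543!) = 181 + 60 + 20 + 6 + 2 = 269.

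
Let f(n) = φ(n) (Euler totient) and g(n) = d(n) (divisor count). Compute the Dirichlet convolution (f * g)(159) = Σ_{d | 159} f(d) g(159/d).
(φ * d)(159) = 216

Divisors of 159: [1, 3, 53, 159]. For each d | 159:
  d = 1: φ(1) · d(159/1) = 1 · 4 = 4
  d = 3: φ(3) · d(159/3) = 2 · 2 = 4
  d = 53: φ(53) · d(159/53) = 52 · 2 = 104
  d = 159: φ(159) · d(159/159) = 104 · 1 = 104
Summing: (φ * d)(159) = 4 + 4 + 104 + 104 = 216.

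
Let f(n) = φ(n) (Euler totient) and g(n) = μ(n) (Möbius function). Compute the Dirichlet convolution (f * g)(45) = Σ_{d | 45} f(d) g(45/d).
(φ * μ)(45) = 12

Divisors of 45: [1, 3, 5, 9, 15, 45]. For each d | 45:
  d = 1: φ(1) · μ(45/1) = 1 · 0 = 0
  d = 3: φ(3) · μ(45/3) = 2 · 1 = 2
  d = 5: φ(5) · μ(45/5) = 4 · 0 = 0
  d = 9: φ(9) · μ(45/9) = 6 · -1 = -6
  d = 15: φ(15) · μ(45/15) = 8 · -1 = -8
  d = 45: φ(45) · μ(45/45) = 24 · 1 = 24
Summing: (φ * μ)(45) = 0 + 2 + 0 + -6 + -8 + 24 = 12.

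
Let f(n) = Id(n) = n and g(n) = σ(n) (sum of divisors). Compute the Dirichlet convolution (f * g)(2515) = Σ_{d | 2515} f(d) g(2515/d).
(Id * σ)(2515) = 11077

Divisors of 2515: [1, 5, 503, 2515]. For each d | 2515:
  d = 1: Id(1) · σ(2515/1) = 1 · 3024 = 3024
  d = 5: Id(5) · σ(2515/5) = 5 · 504 = 2520
  d = 503: Id(503) · σ(2515/503) = 503 · 6 = 3018
  d = 2515: Id(2515) · σ(2515/2515) = 2515 · 1 = 2515
Summing: (Id * σ)(2515) = 3024 + 2520 + 3018 + 2515 = 11077.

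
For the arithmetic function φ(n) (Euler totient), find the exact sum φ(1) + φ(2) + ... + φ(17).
Σ_{n ≤ 17} φ(n) = 96

Compute φ(n) for each 1 ≤ n ≤ 17: φ(1) = 1, φ(2) = 1, φ(3) = 2, φ(4) = 2, φ(5) = 4, φ(6) = 2, φ(7) = 6, φ(8) = 4, φ(9) = 6, φ(10) = 4, φ(11) = 10, φ(12) = 4, φ(13) = 12, φ(14) = 6, φ(15) = 8, φ(16) = 8, φ(17) = 16. Summing all 17 values: 96. (Average order: Σ_{n ≤ x} φ(n) ~ (3/π²) x². For x = 17, (3/π²)·17² ≈ 87.85.)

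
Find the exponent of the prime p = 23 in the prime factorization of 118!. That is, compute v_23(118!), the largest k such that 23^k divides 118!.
v_23(118!) = 5

Legendre's formula: v_p(n!) = Σ_{k ≥ 1} ⌊n / p^k⌋. For p = 23, n = 118, the terms are:
  ⌊118/23^1⌋ = ⌊118/23⌋ = 5
(the next term ⌊118/23^2⌋ = 0, terminating the sum). Summing: v_23(118!) = 5 = 5.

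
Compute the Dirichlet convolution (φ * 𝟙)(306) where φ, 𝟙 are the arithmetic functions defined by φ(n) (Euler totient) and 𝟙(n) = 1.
(φ * 𝟙)(306) = 306

Divisors of 306: [1, 2, 3, 6, 9, 17, 18, 34, 51, 102, 153, 306]. For each d | 306:
  d = 1: φ(1) · 𝟙(306/1) = 1 · 1 = 1
  d = 2: φ(2) · 𝟙(306/2) = 1 · 1 = 1
  d = 3: φ(3) · 𝟙(306/3) = 2 · 1 = 2
  d = 6: φ(6) · 𝟙(306/6) = 2 · 1 = 2
  d = 9: φ(9) · 𝟙(306/9) = 6 · 1 = 6
  d = 17: φ(17) · 𝟙(306/17) = 16 · 1 = 16
  d = 18: φ(18) · 𝟙(306/18) = 6 · 1 = 6
  d = 34: φ(34) · 𝟙(306/34) = 16 · 1 = 16
  d = 51: φ(51) · 𝟙(306/51) = 32 · 1 = 32
  d = 102: φ(102) · 𝟙(306/102) = 32 · 1 = 32
  d = 153: φ(153) · 𝟙(306/153) = 96 · 1 = 96
  d = 306: φ(306) · 𝟙(306/306) = 96 · 1 = 96
Summing: (φ * 𝟙)(306) = 1 + 1 + 2 + 2 + 6 + 16 + 6 + 16 + 32 + 32 + 96 + 96 = 306.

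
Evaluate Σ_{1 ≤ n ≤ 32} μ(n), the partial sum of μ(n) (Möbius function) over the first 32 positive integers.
Σ_{n ≤ 32} μ(n) = -4

Compute μ(n) for each 1 ≤ n ≤ 32: μ(1) = 1, μ(2) = -1, μ(3) = -1, μ(4) = 0, μ(5) = -1, μ(6) = 1, μ(7) = -1, μ(8) = 0, μ(9) = 0, μ(10) = 1, μ(11) = -1, μ(12) = 0, μ(13) = -1, μ(14) = 1, μ(15) = 1, μ(16) = 0, μ(17) = -1, μ(18) = 0, μ(19) = -1, μ(20) = 0, μ(21) = 1, μ(22) = 1, μ(23) = -1, μ(24) = 0, μ(25) = 0, μ(26) = 1, μ(27) = 0, μ(28) = 0, μ(29) = -1, μ(30) = -1, μ(31) = -1, μ(32) = 0. Summing all 32 values: -4. (Mertens function M(x) = Σ_{n ≤ x} μ(n); on average M(x) should be small (PNT ⟺ M(x) = o(x)).)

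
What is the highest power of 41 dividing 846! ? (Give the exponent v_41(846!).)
v_41(846!) = 20

Legendre's formula: v_p(n!) = Σ_{k ≥ 1} ⌊n / p^k⌋. For p = 41, n = 846, the terms are:
  ⌊846/41^1⌋ = ⌊846/41⌋ = 20
(the next term ⌊846/41^2⌋ = 0, terminating the sum). Summing: v_41(846!) = 20 = 20.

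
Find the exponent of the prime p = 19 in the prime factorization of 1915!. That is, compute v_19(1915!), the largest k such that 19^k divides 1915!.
v_19(1915!) = 105

Legendre's formula: v_p(n!) = Σ_{k ≥ 1} ⌊n / p^k⌋. For p = 19, n = 1915, the terms are:
  ⌊1915/19^1⌋ = ⌊1915/19⌋ = 100
  ⌊1915/19^2⌋ = ⌊1915/361⌋ = 5
(the next term ⌊1915/19^3⌋ = 0, terminating the sum). Summing: v_19(1915!) = 100 + 5 = 105.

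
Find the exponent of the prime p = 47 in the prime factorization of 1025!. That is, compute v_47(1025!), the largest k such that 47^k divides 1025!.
v_47(1025!) = 21

Legendre's formula: v_p(n!) = Σ_{k ≥ 1} ⌊n / p^k⌋. For p = 47, n = 1025, the terms are:
  ⌊1025/47^1⌋ = ⌊1025/47⌋ = 21
(the next term ⌊1025/47^2⌋ = 0, terminating the sum). Summing: v_47(1025!) = 21 = 21.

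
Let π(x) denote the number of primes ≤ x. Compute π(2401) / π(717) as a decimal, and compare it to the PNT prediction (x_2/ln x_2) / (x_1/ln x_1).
π(2401)/π(717) = 357/127 ≈ 2.8110;  PNT prediction ≈ 2.8287.

π(717) = 127 and π(2401) = 357, so π(2401)/π(717) ≈ 2.8110. The PNT-predicted ratio is (2401/ln(2401)) / (717/ln(717)) ≈ 2.8287. The two agree to within a few percent, as expected.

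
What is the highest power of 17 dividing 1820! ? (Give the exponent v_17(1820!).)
v_17(1820!) = 113

Legendre's formula: v_p(n!) = Σ_{k ≥ 1} ⌊n / p^k⌋. For p = 17, n = 1820, the terms are:
  ⌊1820/17^1⌋ = ⌊1820/17⌋ = 107
  ⌊1820/17^2⌋ = ⌊1820/289⌋ = 6
(the next term ⌊1820/17^3⌋ = 0, terminating the sum). Summing: v_17(1820!) = 107 + 6 = 113.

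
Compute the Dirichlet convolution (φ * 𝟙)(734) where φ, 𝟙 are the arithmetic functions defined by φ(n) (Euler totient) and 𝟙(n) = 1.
(φ * 𝟙)(734) = 734

Divisors of 734: [1, 2, 367, 734]. For each d | 734:
  d = 1: φ(1) · 𝟙(734/1) = 1 · 1 = 1
  d = 2: φ(2) · 𝟙(734/2) = 1 · 1 = 1
  d = 367: φ(367) · 𝟙(734/367) = 366 · 1 = 366
  d = 734: φ(734) · 𝟙(734/734) = 366 · 1 = 366
Summing: (φ * 𝟙)(734) = 1 + 1 + 366 + 366 = 734.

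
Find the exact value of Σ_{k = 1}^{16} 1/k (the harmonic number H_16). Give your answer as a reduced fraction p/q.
H_16 = 2436559/720720

Direct summation: H_16 = 1 + 1/2 + ... + 1/16. The least common denominator is lcm(1, ..., 16) = 720720; over this denominator the numerator is 720720 + 360360 + 240240 + 180180 + 144144 + 120120 + 102960 + 90090 + 80080 + 72072 + 65520 + 60060 + 55440 + 51480 + 48048 + 45045 = 2436559, so H_16 = 2436559/720720 (already in lowest terms) ≈ 3.38073. (The PNT-adjacent estimate ln(16) + γ ≈ 3.34980 matches within O(1/n).)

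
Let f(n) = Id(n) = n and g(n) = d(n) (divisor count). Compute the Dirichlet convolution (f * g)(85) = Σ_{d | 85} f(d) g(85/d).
(Id * d)(85) = 133

Divisors of 85: [1, 5, 17, 85]. For each d | 85:
  d = 1: Id(1) · d(85/1) = 1 · 4 = 4
  d = 5: Id(5) · d(85/5) = 5 · 2 = 10
  d = 17: Id(17) · d(85/17) = 17 · 2 = 34
  d = 85: Id(85) · d(85/85) = 85 · 1 = 85
Summing: (Id * d)(85) = 4 + 10 + 34 + 85 = 133.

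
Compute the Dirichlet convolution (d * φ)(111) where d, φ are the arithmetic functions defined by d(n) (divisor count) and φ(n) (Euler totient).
(d * φ)(111) = 152

Divisors of 111: [1, 3, 37, 111]. For each d | 111:
  d = 1: d(1) · φ(111/1) = 1 · 72 = 72
  d = 3: d(3) · φ(111/3) = 2 · 36 = 72
  d = 37: d(37) · φ(111/37) = 2 · 2 = 4
  d = 111: d(111) · φ(111/111) = 4 · 1 = 4
Summing: (d * φ)(111) = 72 + 72 + 4 + 4 = 152.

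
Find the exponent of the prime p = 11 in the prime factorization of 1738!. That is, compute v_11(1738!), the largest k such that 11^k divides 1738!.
v_11(1738!) = 173

Legendre's formula: v_p(n!) = Σ_{k ≥ 1} ⌊n / p^k⌋. For p = 11, n = 1738, the terms are:
  ⌊1738/11^1⌋ = ⌊1738/11⌋ = 158
  ⌊1738/11^2⌋ = ⌊1738/121⌋ = 14
  ⌊1738/11^3⌋ = ⌊1738/1331⌋ = 1
(the next term ⌊1738/11^4⌋ = 0, terminating the sum). Summing: v_11(1738!) = 158 + 14 + 1 = 173.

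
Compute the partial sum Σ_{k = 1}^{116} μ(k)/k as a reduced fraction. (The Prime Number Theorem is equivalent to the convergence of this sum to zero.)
Σ μ(k)/k = -11695632086357284237991577642263648122717789/451572209148822968402074375593480892761066957

Values of μ(k) for 1 ≤ k ≤ 116: μ(1) = 1, μ(2) = -1, μ(3) = -1, μ(5) = -1, μ(6) = 1, μ(7) = -1, μ(10) = 1, μ(11) = -1, μ(13) = -1, μ(14) = 1, μ(15) = 1, μ(17) = -1, μ(19) = -1, μ(21) = 1, μ(22) = 1, μ(23) = -1, μ(26) = 1, μ(29) = -1, μ(30) = -1, μ(31) = -1, μ(33) = 1, μ(34) = 1, μ(35) = 1, μ(37) = -1, μ(38) = 1, μ(39) = 1, μ(41) = -1, μ(42) = -1, μ(43) = -1, μ(46) = 1, μ(47) = -1, μ(51) = 1, μ(53) = -1, μ(55) = 1, μ(57) = 1, μ(58) = 1, μ(59) = -1, μ(61) = -1, μ(62) = 1, μ(65) = 1, μ(66) = -1, μ(67) = -1, μ(69) = 1, μ(70) = -1, μ(71) = -1, μ(73) = -1, μ(74) = 1, μ(77) = 1, μ(78) = -1, μ(79) = -1, μ(82) = 1, μ(83) = -1, μ(85) = 1, μ(86) = 1, μ(87) = 1, μ(89) = -1, μ(91) = 1, μ(93) = 1, μ(94) = 1, μ(95) = 1, μ(97) = -1, μ(101) = -1, μ(102) = -1, μ(103) = -1, μ(105) = -1, μ(106) = 1, μ(107) = -1, μ(109) = -1, μ(110) = -1, μ(111) = 1, μ(113) = -1, μ(114) = -1, μ(115) = 1, with μ = 0 on non-squarefree integers. Summing μ(k)/k for k where μ(k) ≠ 0 gives -11695632086357284237991577642263648122717789/451572209148822968402074375593480892761066957 ≈ -0.0259. (PNT ⟺ this sum → 0 as n → ∞.)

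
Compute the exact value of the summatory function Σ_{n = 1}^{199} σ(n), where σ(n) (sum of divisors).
Σ_{n ≤ 199} σ(n) = 32579

Compute σ(n) for each 1 ≤ n ≤ 199: σ(1) = 1, σ(2) = 3, σ(3) = 4, σ(4) = 7, σ(5) = 6, σ(6) = 12, σ(7) = 8, σ(8) = 15, σ(9) = 13, σ(10) = 18, σ(11) = 12, σ(12) = 28, σ(13) = 14, σ(14) = 24, σ(15) = 24, σ(16) = 31, σ(17) = 18, σ(18) = 39, σ(19) = 20, σ(20) = 42, σ(21) = 32, σ(22) = 36, σ(23) = 24, σ(24) = 60, σ(25) = 31, σ(26) = 42, σ(27) = 40, σ(28) = 56, σ(29) = 30, σ(30) = 72, σ(31) = 32, σ(32) = 63, σ(33) = 48, σ(34) = 54, σ(35) = 48, σ(36) = 91, σ(37) = 38, σ(38) = 60, σ(39) = 56, σ(40) = 90, σ(41) = 42, σ(42) = 96, σ(43) = 44, σ(44) = 84, σ(45) = 78, σ(46) = 72, σ(47) = 48, σ(48) = 124, σ(49) = 57, σ(50) = 93, σ(51) = 72, σ(52) = 98, σ(53) = 54, σ(54) = 120, σ(55) = 72, σ(56) = 120, σ(57) = 80, σ(58) = 90, σ(59) = 60, σ(60) = 168, σ(61) = 62, σ(62) = 96, σ(63) = 104, σ(64) = 127, σ(65) = 84, σ(66) = 144, σ(67) = 68, σ(68) = 126, σ(69) = 96, σ(70) = 144, σ(71) = 72, σ(72) = 195, σ(73) = 74, σ(74) = 114, σ(75) = 124, σ(76) = 140, σ(77) = 96, σ(78) = 168, σ(79) = 80, σ(80) = 186, σ(81) = 121, σ(82) = 126, σ(83) = 84, σ(84) = 224, σ(85) = 108, σ(86) = 132, σ(87) = 120, σ(88) = 180, σ(89) = 90, σ(90) = 234, σ(91) = 112, σ(92) = 168, σ(93) = 128, σ(94) = 144, σ(95) = 120, σ(96) = 252, σ(97) = 98, σ(98) = 171, σ(99) = 156, σ(100) = 217, σ(101) = 102, σ(102) = 216, σ(103) = 104, σ(104) = 210, σ(105) = 192, σ(106) = 162, σ(107) = 108, σ(108) = 280, σ(109) = 110, σ(110) = 216, σ(111) = 152, σ(112) = 248, σ(113) = 114, σ(114) = 240, σ(115) = 144, σ(116) = 210, σ(117) = 182, σ(118) = 180, σ(119) = 144, σ(120) = 360, σ(121) = 133, σ(122) = 186, σ(123) = 168, σ(124) = 224, σ(125) = 156, σ(126) = 312, σ(127) = 128, σ(128) = 255, σ(129) = 176, σ(130) = 252, σ(131) = 132, σ(132) = 336, σ(133) = 160, σ(134) = 204, σ(135) = 240, σ(136) = 270, σ(137) = 138, σ(138) = 288, σ(139) = 140, σ(140) = 336, σ(141) = 192, σ(142) = 216, σ(143) = 168, σ(144) = 403, σ(145) = 180, σ(146) = 222, σ(147) = 228, σ(148) = 266, σ(149) = 150, σ(150) = 372, σ(151) = 152, σ(152) = 300, σ(153) = 234, σ(154) = 288, σ(155) = 192, σ(156) = 392, σ(157) = 158, σ(158) = 240, σ(159) = 216, σ(160) = 378, σ(161) = 192, σ(162) = 363, σ(163) = 164, σ(164) = 294, σ(165) = 288, σ(166) = 252, σ(167) = 168, σ(168) = 480, σ(169) = 183, σ(170) = 324, σ(171) = 260, σ(172) = 308, σ(173) = 174, σ(174) = 360, σ(175) = 248, σ(176) = 372, σ(177) = 240, σ(178) = 270, σ(179) = 180, σ(180) = 546, σ(181) = 182, σ(182) = 336, σ(183) = 248, σ(184) = 360, σ(185) = 228, σ(186) = 384, σ(187) = 216, σ(188) = 336, σ(189) = 320, σ(190) = 360, σ(191) = 192, σ(192) = 508, σ(193) = 194, σ(194) = 294, σ(195) = 336, σ(196) = 399, σ(197) = 198, σ(198) = 468, σ(199) = 200. Summing all 199 values: 32579. (Average order: Σ_{n ≤ x} σ(n) ~ (π²/12) x². For x = 199, (π²/12)·199² ≈ 32570.52.)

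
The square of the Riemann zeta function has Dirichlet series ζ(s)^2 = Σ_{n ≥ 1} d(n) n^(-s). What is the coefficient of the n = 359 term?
d(359) = 2

ζ(s)^2 = (Σ 1/m^s)(Σ 1/k^s). The coefficient of 1/n^s in the product is the number of ordered pairs (m, k) with mk = n, which equals d(n). For n = 359, divisors are [1, 359], so d(359) = 2.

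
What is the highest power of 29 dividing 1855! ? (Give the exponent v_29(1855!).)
v_29(1855!) = 65

Legendre's formula: v_p(n!) = Σ_{k ≥ 1} ⌊n / p^k⌋. For p = 29, n = 1855, the terms are:
  ⌊1855/29^1⌋ = ⌊1855/29⌋ = 63
  ⌊1855/29^2⌋ = ⌊1855/841⌋ = 2
(the next term ⌊1855/29^3⌋ = 0, terminating the sum). Summing: v_29(1855!) = 63 + 2 = 65.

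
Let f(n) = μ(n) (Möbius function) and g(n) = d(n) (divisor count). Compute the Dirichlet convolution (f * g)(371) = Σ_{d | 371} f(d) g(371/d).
(μ * d)(371) = 1

Divisors of 371: [1, 7, 53, 371]. For each d | 371:
  d = 1: μ(1) · d(371/1) = 1 · 4 = 4
  d = 7: μ(7) · d(371/7) = -1 · 2 = -2
  d = 53: μ(53) · d(371/53) = -1 · 2 = -2
  d = 371: μ(371) · d(371/371) = 1 · 1 = 1
Summing: (μ * d)(371) = 4 + -2 + -2 + 1 = 1.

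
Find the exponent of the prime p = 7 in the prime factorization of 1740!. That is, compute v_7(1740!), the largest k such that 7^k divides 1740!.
v_7(1740!) = 288

Legendre's formula: v_p(n!) = Σ_{k ≥ 1} ⌊n / p^k⌋. For p = 7, n = 1740, the terms are:
  ⌊1740/7^1⌋ = ⌊1740/7⌋ = 248
  ⌊1740/7^2⌋ = ⌊1740/49⌋ = 35
  ⌊1740/7^3⌋ = ⌊1740/343⌋ = 5
(the next term ⌊1740/7^4⌋ = 0, terminating the sum). Summing: v_7(1740!) = 248 + 35 + 5 = 288.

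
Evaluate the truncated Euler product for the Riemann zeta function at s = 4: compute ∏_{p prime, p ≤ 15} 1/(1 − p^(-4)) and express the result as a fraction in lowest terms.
∏ = 11033033011/10194124800

The primes p ≤ 15 are [2, 3, 5, 7, 11, 13]. For each prime, (1 − 1/p^4)^(-1) = p^4 / (p^4 − 1). The product is (1 − 1/2^4)^(-1), (1 − 1/3^4)^(-1), (1 − 1/5^4)^(-1), (1 − 1/7^4)^(-1), (1 − 1/11^4)^(-1), (1 − 1/13^4)^(-1) = ∏ p^4 / (p^4 − 1) = 11033033011/10194124800.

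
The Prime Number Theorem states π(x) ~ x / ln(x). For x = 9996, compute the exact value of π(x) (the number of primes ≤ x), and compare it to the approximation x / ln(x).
π(9996) = 1229;  x/ln(x) ≈ 1085.35;  relative error ≈ 11.69%.

Directly count primes up to 9996: π(9996) = 1229. The PNT approximation gives 9996/ln(9996) ≈ 9996/9.20994 ≈ 1085.35. Relative error (π(x) − x/ln(x)) / π(x) ≈ 11.69%; the approximation is known to undercount slightly (Li(x) is a better estimate).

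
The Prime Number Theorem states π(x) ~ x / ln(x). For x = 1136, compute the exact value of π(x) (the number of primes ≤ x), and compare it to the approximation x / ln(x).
π(1136) = 189;  x/ln(x) ≈ 161.47;  relative error ≈ 14.56%.

Directly count primes up to 1136: π(1136) = 189. The PNT approximation gives 1136/ln(1136) ≈ 1136/7.03527 ≈ 161.47. Relative error (π(x) − x/ln(x)) / π(x) ≈ 14.56%; the approximation is known to undercount slightly (Li(x) is a better estimate).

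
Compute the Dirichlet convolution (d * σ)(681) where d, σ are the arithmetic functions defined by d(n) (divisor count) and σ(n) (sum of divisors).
(d * σ)(681) = 1380

Divisors of 681: [1, 3, 227, 681]. For each d | 681:
  d = 1: d(1) · σ(681/1) = 1 · 912 = 912
  d = 3: d(3) · σ(681/3) = 2 · 228 = 456
  d = 227: d(227) · σ(681/227) = 2 · 4 = 8
  d = 681: d(681) · σ(681/681) = 4 · 1 = 4
Summing: (d * σ)(681) = 912 + 456 + 8 + 4 = 1380.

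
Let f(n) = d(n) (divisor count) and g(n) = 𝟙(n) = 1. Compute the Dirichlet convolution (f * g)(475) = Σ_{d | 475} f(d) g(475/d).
(d * 𝟙)(475) = 18

Divisors of 475: [1, 5, 19, 25, 95, 475]. For each d | 475:
  d = 1: d(1) · 𝟙(475/1) = 1 · 1 = 1
  d = 5: d(5) · 𝟙(475/5) = 2 · 1 = 2
  d = 19: d(19) · 𝟙(475/19) = 2 · 1 = 2
  d = 25: d(25) · 𝟙(475/25) = 3 · 1 = 3
  d = 95: d(95) · 𝟙(475/95) = 4 · 1 = 4
  d = 475: d(475) · 𝟙(475/475) = 6 · 1 = 6
Summing: (d * 𝟙)(475) = 1 + 2 + 2 + 3 + 4 + 6 = 18.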